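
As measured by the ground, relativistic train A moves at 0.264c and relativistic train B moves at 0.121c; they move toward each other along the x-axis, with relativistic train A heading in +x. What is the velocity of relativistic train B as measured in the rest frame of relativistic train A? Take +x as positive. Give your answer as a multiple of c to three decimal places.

-0.373c

β_A = 0.264, β_B = -0.121.
Transform to A's frame with the inverse velocity-addition law: u' = (u − v)/(1 − uv/c²), taking u = β_B and v = β_A.
u' = (-0.121 − 0.264) / (1 − (0.264)(-0.121)) = -0.3850/1.0319 = -0.3731.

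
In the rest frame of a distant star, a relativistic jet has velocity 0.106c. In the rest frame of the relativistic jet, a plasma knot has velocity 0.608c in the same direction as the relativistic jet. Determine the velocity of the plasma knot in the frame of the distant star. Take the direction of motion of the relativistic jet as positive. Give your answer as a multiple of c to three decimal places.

0.671c

With v = 0.106 and u' = 0.608 (in units of c),
u = (u' + v)/(1 + u'v/c²):
u = (0.608 + 0.106) / (1 + 0.608·0.106) = 0.7140/1.0644 = 0.6708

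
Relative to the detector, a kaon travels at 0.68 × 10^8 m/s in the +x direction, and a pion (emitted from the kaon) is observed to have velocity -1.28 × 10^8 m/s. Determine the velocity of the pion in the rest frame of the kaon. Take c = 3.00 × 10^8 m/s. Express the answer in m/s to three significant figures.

-1.79 × 10^8 m/s

v = 0.227c, u = -0.427c.
Invert the composition law: u' = (u − v)/(1 − uv/c²).
u' = (-0.427 − 0.227) / (1 − (-0.427)(0.227)) = -0.6533/1.0967 = -0.5957.
u' = -0.5957 × 3.00 × 10^8 m/s.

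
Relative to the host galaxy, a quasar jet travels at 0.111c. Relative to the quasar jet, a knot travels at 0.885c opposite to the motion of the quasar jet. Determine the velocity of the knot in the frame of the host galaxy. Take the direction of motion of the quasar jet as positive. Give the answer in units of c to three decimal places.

-0.858c

With v = 0.111 and u' = -0.885 (in units of c),
u = (u' + v)/(1 + u'v/c²):
u = (-0.885 + 0.111) / (1 + (-0.885)·0.111) = -0.7740/0.9018 = -0.8583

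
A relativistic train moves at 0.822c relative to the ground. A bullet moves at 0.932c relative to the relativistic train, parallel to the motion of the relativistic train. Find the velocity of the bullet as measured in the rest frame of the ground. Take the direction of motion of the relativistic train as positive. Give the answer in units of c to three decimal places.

With v = 0.822 and u' = 0.932 (in units of c),
u = (u' + v)/(1 + u'v/c²):
u = (0.932 + 0.822) / (1 + 0.932·0.822) = 1.7540/1.7661 = 0.9931

0.993c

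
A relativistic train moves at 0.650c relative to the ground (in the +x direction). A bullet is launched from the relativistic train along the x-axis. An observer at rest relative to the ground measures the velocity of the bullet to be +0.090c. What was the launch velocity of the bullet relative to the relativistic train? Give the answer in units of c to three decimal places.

Invert the composition law: u' = (u − v)/(1 − uv/c²).
u' = (0.090 − 0.650) / (1 − (0.090)(0.650)) = -0.5600/0.9415 = -0.5948.

-0.595c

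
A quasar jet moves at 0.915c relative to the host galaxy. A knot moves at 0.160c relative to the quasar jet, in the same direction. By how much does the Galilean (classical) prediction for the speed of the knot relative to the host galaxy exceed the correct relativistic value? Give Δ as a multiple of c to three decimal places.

Galilean: u_cl = 0.160 + 0.915 = 1.0750.
Relativistic: u_rel = (0.160 + 0.915) / (1 + 0.160·0.915) = 1.0750/1.1464 = 0.9377.
Δ = 1.0750 − 0.9377 = 0.1373.
(The classical prediction exceeds c; the relativistic result does not.)

Δ = 0.137c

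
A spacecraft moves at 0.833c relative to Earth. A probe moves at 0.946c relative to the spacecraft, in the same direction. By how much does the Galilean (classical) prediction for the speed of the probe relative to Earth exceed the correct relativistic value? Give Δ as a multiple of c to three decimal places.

Δ = 0.784c

Galilean: u_cl = 0.946 + 0.833 = 1.7790.
Relativistic: u_rel = (0.946 + 0.833) / (1 + 0.946·0.833) = 1.7790/1.7880 = 0.9950.
Δ = 1.7790 − 0.9950 = 0.7840.
(The classical prediction exceeds c; the relativistic result does not.)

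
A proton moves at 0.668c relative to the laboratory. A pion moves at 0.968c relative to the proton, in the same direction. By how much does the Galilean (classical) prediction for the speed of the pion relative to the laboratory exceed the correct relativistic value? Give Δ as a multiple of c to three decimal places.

Galilean: u_cl = 0.968 + 0.668 = 1.6360.
Relativistic: u_rel = (0.968 + 0.668) / (1 + 0.968·0.668) = 1.6360/1.6466 = 0.9935.
Δ = 1.6360 − 0.9935 = 0.6425.
(The classical prediction exceeds c; the relativistic result does not.)

Δ = 0.642c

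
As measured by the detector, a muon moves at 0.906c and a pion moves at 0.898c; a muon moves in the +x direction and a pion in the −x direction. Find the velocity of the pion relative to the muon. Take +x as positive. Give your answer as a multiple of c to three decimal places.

-0.995c

β_A = 0.906, β_B = -0.898.
Transform to A's frame with the inverse velocity-addition law: u' = (u − v)/(1 − uv/c²), taking u = β_B and v = β_A.
u' = (-0.898 − 0.906) / (1 − (0.906)(-0.898)) = -1.8040/1.8136 = -0.9947.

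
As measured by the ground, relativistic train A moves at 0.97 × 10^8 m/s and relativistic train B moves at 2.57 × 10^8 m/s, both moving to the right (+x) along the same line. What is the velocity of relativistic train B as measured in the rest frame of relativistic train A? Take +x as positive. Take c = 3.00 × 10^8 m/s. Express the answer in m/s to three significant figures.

β_A = 0.323, β_B = 0.857 (dividing each by c = 3.00 × 10^8 m/s).
Transform to A's frame with the inverse velocity-addition law: u' = (u − v)/(1 − uv/c²), taking u = β_B and v = β_A.
u' = (0.857 − 0.323) / (1 − (0.323)(0.857)) = 0.5333/0.7230 = 0.7377.
u' = 0.7377 × 3.00 × 10^8 m/s.

+2.21 × 10^8 m/s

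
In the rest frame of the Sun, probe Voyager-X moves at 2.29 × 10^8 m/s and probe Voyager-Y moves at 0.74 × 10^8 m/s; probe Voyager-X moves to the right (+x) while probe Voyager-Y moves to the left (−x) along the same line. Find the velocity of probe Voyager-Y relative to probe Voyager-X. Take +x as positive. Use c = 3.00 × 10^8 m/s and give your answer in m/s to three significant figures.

β_A = 0.763, β_B = -0.247 (dividing each by c = 3.00 × 10^8 m/s).
Transform to A's frame with the inverse velocity-addition law: u' = (u − v)/(1 − uv/c²), taking u = β_B and v = β_A.
u' = (-0.247 − 0.763) / (1 − (0.763)(-0.247)) = -1.0100/1.1883 = -0.8500.
u' = -0.8500 × 3.00 × 10^8 m/s.

-2.55 × 10^8 m/s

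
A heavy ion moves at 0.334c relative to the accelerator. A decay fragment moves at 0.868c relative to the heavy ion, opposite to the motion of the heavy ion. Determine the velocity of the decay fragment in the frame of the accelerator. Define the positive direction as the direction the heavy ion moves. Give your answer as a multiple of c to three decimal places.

With v = 0.334 and u' = -0.868 (in units of c),
u = (u' + v)/(1 + u'v/c²):
u = (-0.868 + 0.334) / (1 + (-0.868)·0.334) = -0.5340/0.7101 = -0.7520

-0.752c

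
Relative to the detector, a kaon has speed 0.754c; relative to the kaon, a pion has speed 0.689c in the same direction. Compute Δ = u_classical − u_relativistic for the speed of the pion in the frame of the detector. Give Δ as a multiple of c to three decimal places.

Galilean: u_cl = 0.689 + 0.754 = 1.4430.
Relativistic: u_rel = (0.689 + 0.754) / (1 + 0.689·0.754) = 1.4430/1.5195 = 0.9497.
Δ = 1.4430 − 0.9497 = 0.4933.
(The classical prediction exceeds c; the relativistic result does not.)

Δ = 0.493c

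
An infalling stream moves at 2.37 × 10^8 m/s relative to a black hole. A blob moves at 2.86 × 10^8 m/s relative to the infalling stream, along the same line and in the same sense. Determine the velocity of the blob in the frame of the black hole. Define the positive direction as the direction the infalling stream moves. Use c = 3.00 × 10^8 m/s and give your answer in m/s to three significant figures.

2.98 × 10^8 m/s

In units of c (dividing by 3.00 × 10^8 m/s): v = 0.790, u' = 0.953.
u = (u' + v)/(1 + u'v/c²):
u = (0.953 + 0.790) / (1 + 0.953·0.790) = 1.7433/1.7531 = 0.9944
Converting back: u = 0.9944 × 3.00 × 10^8 m/s.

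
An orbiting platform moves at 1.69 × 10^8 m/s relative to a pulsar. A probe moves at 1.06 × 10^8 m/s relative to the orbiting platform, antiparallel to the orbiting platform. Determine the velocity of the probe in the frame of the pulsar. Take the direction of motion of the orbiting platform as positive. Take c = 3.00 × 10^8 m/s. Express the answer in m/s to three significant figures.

+7.87 × 10^7 m/s

In units of c (dividing by 3.00 × 10^8 m/s): v = 0.563, u' = -0.353.
u = (u' + v)/(1 + u'v/c²):
u = (-0.353 + 0.563) / (1 + (-0.353)·0.563) = 0.2100/0.8010 = 0.2622
Converting back: u = 0.2622 × 3.00 × 10^8 m/s.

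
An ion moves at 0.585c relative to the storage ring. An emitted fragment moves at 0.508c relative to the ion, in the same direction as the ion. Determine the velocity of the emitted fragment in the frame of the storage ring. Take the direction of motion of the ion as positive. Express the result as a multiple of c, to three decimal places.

With v = 0.585 and u' = 0.508 (in units of c),
u = (u' + v)/(1 + u'v/c²):
u = (0.508 + 0.585) / (1 + 0.508·0.585) = 1.0930/1.2972 = 0.8426
(Galilean addition would give +1.093c, exceeding c.)

0.843c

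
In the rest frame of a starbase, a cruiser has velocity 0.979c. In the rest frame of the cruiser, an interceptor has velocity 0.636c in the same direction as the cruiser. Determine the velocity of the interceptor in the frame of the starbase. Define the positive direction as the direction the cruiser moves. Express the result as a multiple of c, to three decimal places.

0.995c

With v = 0.979 and u' = 0.636 (in units of c),
u = (u' + v)/(1 + u'v/c²):
u = (0.636 + 0.979) / (1 + 0.636·0.979) = 1.6150/1.6226 = 0.9953
(Galilean addition would give +1.615c, exceeding c.)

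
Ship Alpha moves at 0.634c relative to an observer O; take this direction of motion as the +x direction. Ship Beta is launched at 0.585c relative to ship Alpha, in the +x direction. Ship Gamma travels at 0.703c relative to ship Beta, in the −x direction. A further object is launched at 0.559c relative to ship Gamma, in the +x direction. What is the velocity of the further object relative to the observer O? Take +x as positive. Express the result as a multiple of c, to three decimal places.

Apply u = (u' + v)/(1 + u'v/c²) successively, working outward toward the observer O.
Start: velocity of ship Alpha relative to the observer O = 0.6340c.
Compose with ship Beta (u' = 0.585 in ship Alpha frame): u_1 = (0.585 + 0.634) / (1 + 0.585·0.634) = 1.2190/1.3709 = 0.8892.
Compose with ship Gamma (u' = -0.703 in ship Beta frame): u_2 = (-0.703 + 0.889) / (1 + (-0.703)·0.889) = 0.1862/0.3749 = 0.4967.
Compose with the further object (u' = 0.559 in ship Gamma frame): u_3 = (0.559 + 0.497) / (1 + 0.559·0.497) = 1.0557/1.2776 = 0.8263.

+0.826c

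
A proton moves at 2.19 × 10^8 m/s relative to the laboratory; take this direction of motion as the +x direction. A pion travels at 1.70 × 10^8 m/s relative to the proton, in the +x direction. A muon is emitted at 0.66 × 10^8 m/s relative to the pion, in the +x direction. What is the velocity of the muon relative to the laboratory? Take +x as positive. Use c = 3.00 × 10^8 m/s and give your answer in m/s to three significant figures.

Apply u = (u' + v)/(1 + u'v/c²) successively, working outward toward the laboratory.
(Dividing each given speed by c = 3.00 × 10^8 m/s to work in units of c.)
Start: velocity of the proton relative to the laboratory = 0.7300c.
Compose with the pion (u' = 0.567 in the proton frame): u_1 = (0.567 + 0.730) / (1 + 0.567·0.730) = 1.2967/1.4137 = 0.9172.
Compose with the muon (u' = 0.220 in the pion frame): u_2 = (0.220 + 0.917) / (1 + 0.220·0.917) = 1.1372/1.2018 = 0.9463.
So u = 0.9463 × 3.00 × 10^8 m/s.

2.84 × 10^8 m/s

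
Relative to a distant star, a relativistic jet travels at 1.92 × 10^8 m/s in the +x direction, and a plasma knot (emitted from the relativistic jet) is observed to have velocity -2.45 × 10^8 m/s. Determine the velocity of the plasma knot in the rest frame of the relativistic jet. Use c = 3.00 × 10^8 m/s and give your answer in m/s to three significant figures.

v = 0.640c, u = -0.817c.
Invert the composition law: u' = (u − v)/(1 − uv/c²).
u' = (-0.817 − 0.640) / (1 − (-0.817)(0.640)) = -1.4567/1.5227 = -0.9567.
u' = -0.9567 × 3.00 × 10^8 m/s.

-2.87 × 10^8 m/s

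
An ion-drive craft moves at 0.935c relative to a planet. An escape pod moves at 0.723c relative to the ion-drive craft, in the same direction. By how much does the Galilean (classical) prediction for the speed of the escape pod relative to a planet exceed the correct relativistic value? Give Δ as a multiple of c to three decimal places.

Galilean: u_cl = 0.723 + 0.935 = 1.6580.
Relativistic: u_rel = (0.723 + 0.935) / (1 + 0.723·0.935) = 1.6580/1.6760 = 0.9893.
Δ = 1.6580 − 0.9893 = 0.6687.
(The classical prediction exceeds c; the relativistic result does not.)

Δ = 0.669c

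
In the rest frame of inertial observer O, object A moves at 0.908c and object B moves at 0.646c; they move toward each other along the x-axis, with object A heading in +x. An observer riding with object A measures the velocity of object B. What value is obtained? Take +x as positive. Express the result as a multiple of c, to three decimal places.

-0.979c

β_A = 0.908, β_B = -0.646.
Transform to A's frame with the inverse velocity-addition law: u' = (u − v)/(1 − uv/c²), taking u = β_B and v = β_A.
u' = (-0.646 − 0.908) / (1 − (0.908)(-0.646)) = -1.5540/1.5866 = -0.9795.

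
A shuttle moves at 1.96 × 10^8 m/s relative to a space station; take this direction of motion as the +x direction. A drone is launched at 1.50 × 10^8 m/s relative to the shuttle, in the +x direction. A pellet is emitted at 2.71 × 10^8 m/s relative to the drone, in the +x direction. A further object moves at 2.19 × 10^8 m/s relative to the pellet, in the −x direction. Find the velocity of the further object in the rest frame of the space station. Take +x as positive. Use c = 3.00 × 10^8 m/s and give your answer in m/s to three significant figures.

Apply u = (u' + v)/(1 + u'v/c²) successively, working outward toward the space station.
(Dividing each given speed by c = 3.00 × 10^8 m/s to work in units of c.)
Start: velocity of the shuttle relative to the space station = 0.6533c.
Compose with the drone (u' = 0.500 in the shuttle frame): u_1 = (0.500 + 0.653) / (1 + 0.500·0.653) = 1.1533/1.3267 = 0.8693.
Compose with the pellet (u' = 0.903 in the drone frame): u_2 = (0.903 + 0.869) / (1 + 0.903·0.869) = 1.7727/1.7853 = 0.9929.
Compose with the further object (u' = -0.730 in the pellet frame): u_3 = (-0.730 + 0.993) / (1 + (-0.730)·0.993) = 0.2629/0.2752 = 0.9555.
So u = 0.9555 × 3.00 × 10^8 m/s.

+2.87 × 10^8 m/s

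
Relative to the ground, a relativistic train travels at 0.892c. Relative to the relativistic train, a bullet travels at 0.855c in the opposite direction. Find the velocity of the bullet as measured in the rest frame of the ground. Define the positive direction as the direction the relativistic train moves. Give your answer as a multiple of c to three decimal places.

With v = 0.892 and u' = -0.855 (in units of c),
u = (u' + v)/(1 + u'v/c²):
u = (-0.855 + 0.892) / (1 + (-0.855)·0.892) = 0.0370/0.2373 = 0.1559
(Galilean addition would give +0.037c.)

+0.156c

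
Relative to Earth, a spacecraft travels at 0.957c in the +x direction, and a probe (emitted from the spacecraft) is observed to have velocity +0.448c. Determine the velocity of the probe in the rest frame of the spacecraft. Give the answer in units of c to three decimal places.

-0.891c

Invert the composition law: u' = (u − v)/(1 − uv/c²).
u' = (0.448 − 0.957) / (1 − (0.448)(0.957)) = -0.5090/0.5713 = -0.8910.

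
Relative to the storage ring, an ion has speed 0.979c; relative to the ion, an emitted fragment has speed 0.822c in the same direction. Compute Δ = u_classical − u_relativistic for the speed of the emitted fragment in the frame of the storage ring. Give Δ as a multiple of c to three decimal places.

Galilean: u_cl = 0.822 + 0.979 = 1.8010.
Relativistic: u_rel = (0.822 + 0.979) / (1 + 0.822·0.979) = 1.8010/1.8047 = 0.9979.
Δ = 1.8010 − 0.9979 = 0.8031.
(The classical prediction exceeds c; the relativistic result does not.)

Δ = 0.803c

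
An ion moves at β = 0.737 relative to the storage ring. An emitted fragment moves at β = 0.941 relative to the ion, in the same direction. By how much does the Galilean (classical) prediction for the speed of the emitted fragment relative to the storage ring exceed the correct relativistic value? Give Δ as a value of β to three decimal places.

Galilean: u_cl = 0.941 + 0.737 = 1.6780.
Relativistic: u_rel = (0.941 + 0.737) / (1 + 0.941·0.737) = 1.6780/1.6935 = 0.9908.
Δ = 1.6780 − 0.9908 = 0.6872.
(The classical prediction exceeds c; the relativistic result does not.)

Δ = 0.687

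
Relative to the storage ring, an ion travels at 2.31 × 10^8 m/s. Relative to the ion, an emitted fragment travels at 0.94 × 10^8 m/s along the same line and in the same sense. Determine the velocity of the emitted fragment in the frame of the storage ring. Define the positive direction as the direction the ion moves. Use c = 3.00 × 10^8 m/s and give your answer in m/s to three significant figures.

In units of c (dividing by 3.00 × 10^8 m/s): v = 0.770, u' = 0.313.
u = (u' + v)/(1 + u'v/c²):
u = (0.313 + 0.770) / (1 + 0.313·0.770) = 1.0833/1.2413 = 0.8728
(Galilean addition would give +1.083c, exceeding c.)
Converting back: u = 0.8728 × 3.00 × 10^8 m/s.

2.62 × 10^8 m/s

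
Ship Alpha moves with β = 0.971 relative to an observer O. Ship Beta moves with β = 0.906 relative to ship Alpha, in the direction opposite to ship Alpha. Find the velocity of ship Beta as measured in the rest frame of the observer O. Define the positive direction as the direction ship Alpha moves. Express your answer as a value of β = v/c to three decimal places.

With v = 0.971 and u' = -0.906 (in units of c),
u = (u' + v)/(1 + u'v/c²):
u = (-0.906 + 0.971) / (1 + (-0.906)·0.971) = 0.0650/0.1203 = 0.5404

β = +0.540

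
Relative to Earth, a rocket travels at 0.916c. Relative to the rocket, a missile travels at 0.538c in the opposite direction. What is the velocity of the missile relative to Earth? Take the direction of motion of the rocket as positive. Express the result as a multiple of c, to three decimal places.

With v = 0.916 and u' = -0.538 (in units of c),
u = (u' + v)/(1 + u'v/c²):
u = (-0.538 + 0.916) / (1 + (-0.538)·0.916) = 0.3780/0.5072 = 0.7453

+0.745c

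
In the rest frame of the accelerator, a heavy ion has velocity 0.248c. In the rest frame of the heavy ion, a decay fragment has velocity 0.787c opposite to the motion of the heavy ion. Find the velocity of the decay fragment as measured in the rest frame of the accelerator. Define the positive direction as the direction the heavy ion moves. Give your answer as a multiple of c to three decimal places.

With v = 0.248 and u' = -0.787 (in units of c),
u = (u' + v)/(1 + u'v/c²):
u = (-0.787 + 0.248) / (1 + (-0.787)·0.248) = -0.5390/0.8048 = -0.6697
(Galilean addition would give -0.539c.)

-0.670c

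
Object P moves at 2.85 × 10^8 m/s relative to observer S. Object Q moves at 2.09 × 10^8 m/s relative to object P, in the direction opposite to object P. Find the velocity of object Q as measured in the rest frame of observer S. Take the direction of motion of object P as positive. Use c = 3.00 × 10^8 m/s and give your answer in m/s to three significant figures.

+2.25 × 10^8 m/s

In units of c (dividing by 3.00 × 10^8 m/s): v = 0.950, u' = -0.697.
u = (u' + v)/(1 + u'v/c²):
u = (-0.697 + 0.950) / (1 + (-0.697)·0.950) = 0.2533/0.3382 = 0.7491
Converting back: u = 0.7491 × 3.00 × 10^8 m/s.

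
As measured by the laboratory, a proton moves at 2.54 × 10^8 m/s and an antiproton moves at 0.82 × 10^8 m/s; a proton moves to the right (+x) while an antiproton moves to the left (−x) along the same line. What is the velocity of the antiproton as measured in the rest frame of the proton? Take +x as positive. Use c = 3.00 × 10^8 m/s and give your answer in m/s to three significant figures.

-2.73 × 10^8 m/s

β_A = 0.847, β_B = -0.273 (dividing each by c = 3.00 × 10^8 m/s).
Transform to A's frame with the inverse velocity-addition law: u' = (u − v)/(1 − uv/c²), taking u = β_B and v = β_A.
u' = (-0.273 − 0.847) / (1 − (0.847)(-0.273)) = -1.1200/1.2314 = -0.9095.
u' = -0.9095 × 3.00 × 10^8 m/s.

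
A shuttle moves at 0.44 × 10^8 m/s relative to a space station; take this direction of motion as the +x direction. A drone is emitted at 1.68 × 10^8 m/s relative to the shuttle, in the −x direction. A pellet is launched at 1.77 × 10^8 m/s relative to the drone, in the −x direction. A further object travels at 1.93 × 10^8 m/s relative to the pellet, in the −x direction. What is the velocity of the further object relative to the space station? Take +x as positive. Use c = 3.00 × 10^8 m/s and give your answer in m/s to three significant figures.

Apply u = (u' + v)/(1 + u'v/c²) successively, working outward toward the space station.
(Dividing each given speed by c = 3.00 × 10^8 m/s to work in units of c.)
Start: velocity of the shuttle relative to the space station = 0.1467c.
Compose with the drone (u' = -0.560 in the shuttle frame): u_1 = (-0.560 + 0.147) / (1 + (-0.560)·0.147) = -0.4133/0.9179 = -0.4503.
Compose with the pellet (u' = -0.590 in the drone frame): u_2 = (-0.590 + (-0.450)) / (1 + (-0.590)·(-0.450)) = -1.0403/1.2657 = -0.8219.
Compose with the further object (u' = -0.643 in the pellet frame): u_3 = (-0.643 + (-0.822)) / (1 + (-0.643)·(-0.822)) = -1.4653/1.5288 = -0.9585.
So u = -0.9585 × 3.00 × 10^8 m/s.

-2.88 × 10^8 m/s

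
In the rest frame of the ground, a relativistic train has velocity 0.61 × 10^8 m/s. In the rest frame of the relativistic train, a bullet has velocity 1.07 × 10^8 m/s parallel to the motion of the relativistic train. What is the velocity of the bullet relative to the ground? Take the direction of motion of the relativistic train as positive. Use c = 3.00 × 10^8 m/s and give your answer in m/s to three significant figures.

1.57 × 10^8 m/s

In units of c (dividing by 3.00 × 10^8 m/s): v = 0.203, u' = 0.357.
u = (u' + v)/(1 + u'v/c²):
u = (0.357 + 0.203) / (1 + 0.357·0.203) = 0.5600/1.0725 = 0.5221
Converting back: u = 0.5221 × 3.00 × 10^8 m/s.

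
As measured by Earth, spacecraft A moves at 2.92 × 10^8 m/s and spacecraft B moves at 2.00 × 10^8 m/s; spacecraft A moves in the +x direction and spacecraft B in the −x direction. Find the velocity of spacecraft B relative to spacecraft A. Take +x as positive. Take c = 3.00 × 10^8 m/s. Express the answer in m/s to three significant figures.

-2.98 × 10^8 m/s

β_A = 0.973, β_B = -0.667 (dividing each by c = 3.00 × 10^8 m/s).
Transform to A's frame with the inverse velocity-addition law: u' = (u − v)/(1 − uv/c²), taking u = β_B and v = β_A.
u' = (-0.667 − 0.973) / (1 − (0.973)(-0.667)) = -1.6400/1.6489 = -0.9946.
u' = -0.9946 × 3.00 × 10^8 m/s.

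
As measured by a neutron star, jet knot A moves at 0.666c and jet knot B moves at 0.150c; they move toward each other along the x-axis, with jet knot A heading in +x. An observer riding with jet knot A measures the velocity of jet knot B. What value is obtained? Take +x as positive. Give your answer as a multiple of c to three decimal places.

-0.742c

β_A = 0.666, β_B = -0.150.
Transform to A's frame with the inverse velocity-addition law: u' = (u − v)/(1 − uv/c²), taking u = β_B and v = β_A.
u' = (-0.150 − 0.666) / (1 − (0.666)(-0.150)) = -0.8160/1.0999 = -0.7419.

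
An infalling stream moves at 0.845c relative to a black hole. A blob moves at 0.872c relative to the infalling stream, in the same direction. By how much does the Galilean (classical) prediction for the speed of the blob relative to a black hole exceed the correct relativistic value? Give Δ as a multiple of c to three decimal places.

Δ = 0.728c

Galilean: u_cl = 0.872 + 0.845 = 1.7170.
Relativistic: u_rel = (0.872 + 0.845) / (1 + 0.872·0.845) = 1.7170/1.7368 = 0.9886.
Δ = 1.7170 − 0.9886 = 0.7284.
(The classical prediction exceeds c; the relativistic result does not.)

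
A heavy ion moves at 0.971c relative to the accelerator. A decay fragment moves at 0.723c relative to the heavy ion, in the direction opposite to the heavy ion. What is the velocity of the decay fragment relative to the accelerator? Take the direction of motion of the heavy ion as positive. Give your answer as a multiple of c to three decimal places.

With v = 0.971 and u' = -0.723 (in units of c),
u = (u' + v)/(1 + u'v/c²):
u = (-0.723 + 0.971) / (1 + (-0.723)·0.971) = 0.2480/0.2980 = 0.8323
(Galilean addition would give +0.248c.)

+0.832c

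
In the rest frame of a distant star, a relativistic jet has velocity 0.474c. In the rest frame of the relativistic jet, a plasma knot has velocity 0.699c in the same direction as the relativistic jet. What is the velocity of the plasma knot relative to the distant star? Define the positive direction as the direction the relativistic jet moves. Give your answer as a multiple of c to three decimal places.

With v = 0.474 and u' = 0.699 (in units of c),
u = (u' + v)/(1 + u'v/c²):
u = (0.699 + 0.474) / (1 + 0.699·0.474) = 1.1730/1.3313 = 0.8811

0.881c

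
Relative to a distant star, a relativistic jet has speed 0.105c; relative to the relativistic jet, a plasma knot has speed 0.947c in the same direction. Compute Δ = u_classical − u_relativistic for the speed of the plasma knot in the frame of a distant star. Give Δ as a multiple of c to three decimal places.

Galilean: u_cl = 0.947 + 0.105 = 1.0520.
Relativistic: u_rel = (0.947 + 0.105) / (1 + 0.947·0.105) = 1.0520/1.0994 = 0.9569.
Δ = 1.0520 − 0.9569 = 0.0951.
(The classical prediction exceeds c; the relativistic result does not.)

Δ = 0.095c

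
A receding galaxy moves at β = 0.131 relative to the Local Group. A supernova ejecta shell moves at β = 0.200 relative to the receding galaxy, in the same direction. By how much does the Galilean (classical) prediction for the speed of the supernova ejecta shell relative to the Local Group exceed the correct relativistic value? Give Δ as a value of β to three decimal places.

Galilean: u_cl = 0.200 + 0.131 = 0.3310.
Relativistic: u_rel = (0.200 + 0.131) / (1 + 0.200·0.131) = 0.3310/1.0262 = 0.3225.
Δ = 0.3310 − 0.3225 = 0.0085.

Δ = 0.008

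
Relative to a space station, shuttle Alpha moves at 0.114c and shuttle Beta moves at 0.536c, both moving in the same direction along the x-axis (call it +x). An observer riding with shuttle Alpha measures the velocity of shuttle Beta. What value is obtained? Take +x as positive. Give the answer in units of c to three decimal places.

+0.449c

β_A = 0.114, β_B = 0.536.
Transform to A's frame with the inverse velocity-addition law: u' = (u − v)/(1 − uv/c²), taking u = β_B and v = β_A.
u' = (0.536 − 0.114) / (1 − (0.114)(0.536)) = 0.4220/0.9389 = 0.4495.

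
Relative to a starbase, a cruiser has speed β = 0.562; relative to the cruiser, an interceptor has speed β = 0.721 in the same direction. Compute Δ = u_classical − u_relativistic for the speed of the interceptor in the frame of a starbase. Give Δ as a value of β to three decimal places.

Galilean: u_cl = 0.721 + 0.562 = 1.2830.
Relativistic: u_rel = (0.721 + 0.562) / (1 + 0.721·0.562) = 1.2830/1.4052 = 0.9130.
Δ = 1.2830 − 0.9130 = 0.3700.
(The classical prediction exceeds c; the relativistic result does not.)

Δ = 0.370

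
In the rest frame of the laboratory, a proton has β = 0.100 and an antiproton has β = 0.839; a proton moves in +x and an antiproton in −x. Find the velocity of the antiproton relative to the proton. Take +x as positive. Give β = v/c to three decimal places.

β = -0.866

β_A = 0.100, β_B = -0.839.
Transform to A's frame with the inverse velocity-addition law: u' = (u − v)/(1 − uv/c²), taking u = β_B and v = β_A.
u' = (-0.839 − 0.100) / (1 − (0.100)(-0.839)) = -0.9390/1.0839 = -0.8663.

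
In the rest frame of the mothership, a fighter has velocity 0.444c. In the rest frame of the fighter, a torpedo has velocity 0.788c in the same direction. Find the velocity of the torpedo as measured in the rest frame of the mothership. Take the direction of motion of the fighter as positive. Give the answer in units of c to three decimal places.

With v = 0.444 and u' = 0.788 (in units of c),
u = (u' + v)/(1 + u'v/c²):
u = (0.788 + 0.444) / (1 + 0.788·0.444) = 1.2320/1.3499 = 0.9127

0.913c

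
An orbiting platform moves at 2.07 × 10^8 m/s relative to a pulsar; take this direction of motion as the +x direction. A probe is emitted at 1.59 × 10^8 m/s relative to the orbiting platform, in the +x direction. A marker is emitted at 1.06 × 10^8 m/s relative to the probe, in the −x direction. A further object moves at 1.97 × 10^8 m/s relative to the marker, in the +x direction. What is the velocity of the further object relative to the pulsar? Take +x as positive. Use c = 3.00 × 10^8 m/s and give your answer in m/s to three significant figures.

Apply u = (u' + v)/(1 + u'v/c²) successively, working outward toward the pulsar.
(Dividing each given speed by c = 3.00 × 10^8 m/s to work in units of c.)
Start: velocity of the orbiting platform relative to the pulsar = 0.6900c.
Compose with the probe (u' = 0.530 in the orbiting platform frame): u_1 = (0.530 + 0.690) / (1 + 0.530·0.690) = 1.2200/1.3657 = 0.8933.
Compose with the marker (u' = -0.353 in the probe frame): u_2 = (-0.353 + 0.893) / (1 + (-0.353)·0.893) = 0.5400/0.6844 = 0.7890.
Compose with the further object (u' = 0.657 in the marker frame): u_3 = (0.657 + 0.789) / (1 + 0.657·0.789) = 1.4457/1.5181 = 0.9523.
So u = 0.9523 × 3.00 × 10^8 m/s.

+2.86 × 10^8 m/s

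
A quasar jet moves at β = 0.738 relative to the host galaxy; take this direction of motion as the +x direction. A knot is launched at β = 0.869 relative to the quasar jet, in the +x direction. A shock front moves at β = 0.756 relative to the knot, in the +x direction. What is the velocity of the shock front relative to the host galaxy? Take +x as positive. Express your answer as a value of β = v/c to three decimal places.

β = 0.997

Apply u = (u' + v)/(1 + u'v/c²) successively, working outward toward the host galaxy.
Start: velocity of the quasar jet relative to the host galaxy = 0.7380c.
Compose with the knot (u' = 0.869 in the quasar jet frame): u_1 = (0.869 + 0.738) / (1 + 0.869·0.738) = 1.6070/1.6413 = 0.9791.
Compose with the shock front (u' = 0.756 in the knot frame): u_2 = (0.756 + 0.979) / (1 + 0.756·0.979) = 1.7351/1.7402 = 0.9971.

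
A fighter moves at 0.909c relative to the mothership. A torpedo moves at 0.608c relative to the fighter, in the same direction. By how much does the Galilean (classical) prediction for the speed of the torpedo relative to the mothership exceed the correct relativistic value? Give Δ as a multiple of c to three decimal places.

Galilean: u_cl = 0.608 + 0.909 = 1.5170.
Relativistic: u_rel = (0.608 + 0.909) / (1 + 0.608·0.909) = 1.5170/1.5527 = 0.9770.
Δ = 1.5170 − 0.9770 = 0.5400.
(The classical prediction exceeds c; the relativistic result does not.)

Δ = 0.540c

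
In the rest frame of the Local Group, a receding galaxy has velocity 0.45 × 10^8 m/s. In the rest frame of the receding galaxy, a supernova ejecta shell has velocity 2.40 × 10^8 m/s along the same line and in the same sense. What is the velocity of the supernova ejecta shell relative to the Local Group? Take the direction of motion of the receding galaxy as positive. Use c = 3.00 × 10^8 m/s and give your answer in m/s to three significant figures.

2.54 × 10^8 m/s

In units of c (dividing by 3.00 × 10^8 m/s): v = 0.150, u' = 0.800.
u = (u' + v)/(1 + u'v/c²):
u = (0.800 + 0.150) / (1 + 0.800·0.150) = 0.9500/1.1200 = 0.8482
Converting back: u = 0.8482 × 3.00 × 10^8 m/s.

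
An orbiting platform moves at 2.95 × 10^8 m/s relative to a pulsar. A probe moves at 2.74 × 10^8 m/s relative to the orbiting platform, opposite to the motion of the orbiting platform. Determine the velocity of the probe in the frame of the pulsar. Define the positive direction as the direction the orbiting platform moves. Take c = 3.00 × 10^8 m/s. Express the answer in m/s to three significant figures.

In units of c (dividing by 3.00 × 10^8 m/s): v = 0.983, u' = -0.913.
u = (u' + v)/(1 + u'v/c²):
u = (-0.913 + 0.983) / (1 + (-0.913)·0.983) = 0.0700/0.1019 = 0.6870
(Galilean addition would give +0.070c.)
Converting back: u = 0.6870 × 3.00 × 10^8 m/s.

+2.06 × 10^8 m/s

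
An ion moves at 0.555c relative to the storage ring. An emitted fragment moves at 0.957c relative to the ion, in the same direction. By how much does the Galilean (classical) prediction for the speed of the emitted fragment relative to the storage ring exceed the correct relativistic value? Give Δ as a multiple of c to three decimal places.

Galilean: u_cl = 0.957 + 0.555 = 1.5120.
Relativistic: u_rel = (0.957 + 0.555) / (1 + 0.957·0.555) = 1.5120/1.5311 = 0.9875.
Δ = 1.5120 − 0.9875 = 0.5245.
(The classical prediction exceeds c; the relativistic result does not.)

Δ = 0.524c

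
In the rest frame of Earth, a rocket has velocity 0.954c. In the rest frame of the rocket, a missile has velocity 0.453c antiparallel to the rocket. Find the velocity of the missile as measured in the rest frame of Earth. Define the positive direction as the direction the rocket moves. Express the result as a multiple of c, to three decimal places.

+0.882c

With v = 0.954 and u' = -0.453 (in units of c),
u = (u' + v)/(1 + u'v/c²):
u = (-0.453 + 0.954) / (1 + (-0.453)·0.954) = 0.5010/0.5678 = 0.8823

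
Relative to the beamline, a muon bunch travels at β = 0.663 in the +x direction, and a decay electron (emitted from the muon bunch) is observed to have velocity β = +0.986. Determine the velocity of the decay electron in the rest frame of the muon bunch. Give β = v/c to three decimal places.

Invert the composition law: u' = (u − v)/(1 − uv/c²).
u' = (0.986 − 0.663) / (1 − (0.986)(0.663)) = 0.3230/0.3463 = 0.9328.

β = +0.933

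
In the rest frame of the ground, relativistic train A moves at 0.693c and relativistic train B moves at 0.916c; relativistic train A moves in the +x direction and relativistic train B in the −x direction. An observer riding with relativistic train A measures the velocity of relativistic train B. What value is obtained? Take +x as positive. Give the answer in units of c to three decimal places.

-0.984c

β_A = 0.693, β_B = -0.916.
Transform to A's frame with the inverse velocity-addition law: u' = (u − v)/(1 − uv/c²), taking u = β_B and v = β_A.
u' = (-0.916 − 0.693) / (1 − (0.693)(-0.916)) = -1.6090/1.6348 = -0.9842.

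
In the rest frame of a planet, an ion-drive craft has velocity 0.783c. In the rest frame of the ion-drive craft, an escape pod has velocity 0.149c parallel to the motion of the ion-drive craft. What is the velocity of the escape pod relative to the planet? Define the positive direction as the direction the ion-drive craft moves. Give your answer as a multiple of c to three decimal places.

With v = 0.783 and u' = 0.149 (in units of c),
u = (u' + v)/(1 + u'v/c²):
u = (0.149 + 0.783) / (1 + 0.149·0.783) = 0.9320/1.1167 = 0.8346

0.835c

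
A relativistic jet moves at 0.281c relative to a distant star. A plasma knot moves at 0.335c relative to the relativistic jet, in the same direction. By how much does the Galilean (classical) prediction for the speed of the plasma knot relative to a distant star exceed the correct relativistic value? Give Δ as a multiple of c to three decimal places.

Galilean: u_cl = 0.335 + 0.281 = 0.6160.
Relativistic: u_rel = (0.335 + 0.281) / (1 + 0.335·0.281) = 0.6160/1.0941 = 0.5630.
Δ = 0.6160 − 0.5630 = 0.0530.

Δ = 0.053c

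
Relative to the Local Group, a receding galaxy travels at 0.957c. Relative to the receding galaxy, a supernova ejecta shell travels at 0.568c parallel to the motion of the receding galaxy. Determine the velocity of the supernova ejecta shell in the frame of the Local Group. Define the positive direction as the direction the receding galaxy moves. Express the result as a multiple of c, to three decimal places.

0.988c

With v = 0.957 and u' = 0.568 (in units of c),
u = (u' + v)/(1 + u'v/c²):
u = (0.568 + 0.957) / (1 + 0.568·0.957) = 1.5250/1.5436 = 0.9880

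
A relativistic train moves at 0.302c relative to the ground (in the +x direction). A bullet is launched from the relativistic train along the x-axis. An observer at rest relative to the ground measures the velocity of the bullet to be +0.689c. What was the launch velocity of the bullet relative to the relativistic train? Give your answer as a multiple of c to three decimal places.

Invert the composition law: u' = (u − v)/(1 − uv/c²).
u' = (0.689 − 0.302) / (1 − (0.689)(0.302)) = 0.3870/0.7919 = 0.4887.

+0.489c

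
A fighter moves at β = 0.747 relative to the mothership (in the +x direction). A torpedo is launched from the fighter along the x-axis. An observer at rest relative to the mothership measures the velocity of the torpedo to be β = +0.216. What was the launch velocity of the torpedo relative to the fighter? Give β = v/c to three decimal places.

Invert the composition law: u' = (u − v)/(1 − uv/c²).
u' = (0.216 − 0.747) / (1 − (0.216)(0.747)) = -0.5310/0.8386 = -0.6332.

β = -0.633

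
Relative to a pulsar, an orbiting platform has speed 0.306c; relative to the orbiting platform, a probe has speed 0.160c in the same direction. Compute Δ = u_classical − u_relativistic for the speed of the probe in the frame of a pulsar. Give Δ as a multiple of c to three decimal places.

Δ = 0.022c

Galilean: u_cl = 0.160 + 0.306 = 0.4660.
Relativistic: u_rel = (0.160 + 0.306) / (1 + 0.160·0.306) = 0.4660/1.0490 = 0.4442.
Δ = 0.4660 − 0.4442 = 0.0218.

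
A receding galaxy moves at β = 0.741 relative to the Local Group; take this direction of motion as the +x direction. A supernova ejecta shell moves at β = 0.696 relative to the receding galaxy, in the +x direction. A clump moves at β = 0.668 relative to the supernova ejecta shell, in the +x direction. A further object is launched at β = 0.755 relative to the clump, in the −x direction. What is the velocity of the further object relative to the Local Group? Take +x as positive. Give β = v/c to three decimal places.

β = +0.927

Apply u = (u' + v)/(1 + u'v/c²) successively, working outward toward the Local Group.
Start: velocity of the receding galaxy relative to the Local Group = 0.7410c.
Compose with the supernova ejecta shell (u' = 0.696 in the receding galaxy frame): u_1 = (0.696 + 0.741) / (1 + 0.696·0.741) = 1.4370/1.5157 = 0.9481.
Compose with the clump (u' = 0.668 in the supernova ejecta shell frame): u_2 = (0.668 + 0.948) / (1 + 0.668·0.948) = 1.6161/1.6333 = 0.9894.
Compose with the further object (u' = -0.755 in the clump frame): u_3 = (-0.755 + 0.989) / (1 + (-0.755)·0.989) = 0.2344/0.2530 = 0.9267.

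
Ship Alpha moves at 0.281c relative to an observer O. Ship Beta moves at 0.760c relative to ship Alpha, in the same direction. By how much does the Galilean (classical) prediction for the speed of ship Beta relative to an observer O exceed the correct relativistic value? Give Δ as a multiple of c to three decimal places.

Galilean: u_cl = 0.760 + 0.281 = 1.0410.
Relativistic: u_rel = (0.760 + 0.281) / (1 + 0.760·0.281) = 1.0410/1.2136 = 0.8578.
Δ = 1.0410 − 0.8578 = 0.1832.
(The classical prediction exceeds c; the relativistic result does not.)

Δ = 0.183c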